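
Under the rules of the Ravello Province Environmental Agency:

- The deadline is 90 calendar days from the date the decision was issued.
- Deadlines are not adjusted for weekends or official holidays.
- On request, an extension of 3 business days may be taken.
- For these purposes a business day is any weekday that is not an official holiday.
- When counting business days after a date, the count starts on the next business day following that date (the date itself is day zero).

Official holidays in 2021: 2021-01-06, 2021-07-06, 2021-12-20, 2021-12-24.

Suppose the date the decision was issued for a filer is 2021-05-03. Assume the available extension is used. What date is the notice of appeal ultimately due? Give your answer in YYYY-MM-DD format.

From 2021-05-03, 90 calendar days later is 2021-08-01.
No adjustment is made for weekends or holidays, so 2021-08-01 stands.
Counting 3 further business days from 2021-08-01 reaches 2021-08-04.
2021-08-04 falls on a Wednesday. The rules make no weekend/holiday allowance, so it remains 2021-08-04.
The final due date is 2021-08-04.

2021-08-04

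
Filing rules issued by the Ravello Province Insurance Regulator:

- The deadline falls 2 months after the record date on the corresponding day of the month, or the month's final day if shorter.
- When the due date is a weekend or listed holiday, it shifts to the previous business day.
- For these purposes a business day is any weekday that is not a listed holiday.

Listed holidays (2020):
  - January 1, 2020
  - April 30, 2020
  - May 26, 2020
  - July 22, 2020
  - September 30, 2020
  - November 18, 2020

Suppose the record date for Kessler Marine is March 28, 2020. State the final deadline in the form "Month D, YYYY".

2 months from March 28, 2020 is May 28, 2020.
May 28, 2020 (Thursday) is already a business day.
So the filing is due May 28, 2020.

May 28, 2020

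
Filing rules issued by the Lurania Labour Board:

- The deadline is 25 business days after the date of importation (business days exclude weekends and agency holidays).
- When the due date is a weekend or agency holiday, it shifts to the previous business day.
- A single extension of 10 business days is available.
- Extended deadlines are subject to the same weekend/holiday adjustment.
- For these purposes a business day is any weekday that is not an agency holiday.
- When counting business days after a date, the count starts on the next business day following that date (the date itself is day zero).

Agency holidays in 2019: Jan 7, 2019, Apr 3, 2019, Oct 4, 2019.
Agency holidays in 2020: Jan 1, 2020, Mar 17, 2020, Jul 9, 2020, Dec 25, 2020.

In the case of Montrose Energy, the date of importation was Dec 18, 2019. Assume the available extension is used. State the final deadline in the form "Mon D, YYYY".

25 business days after Dec 18, 2019, excluding weekends and holidays, is Jan 23, 2020.
Since Jan 23, 2020 is a Thursday and not a holiday, the date is unchanged.
Counting 10 further business days from Jan 23, 2020 reaches Feb 6, 2020.
Since Feb 6, 2020 is a Thursday and not a holiday, the date is unchanged.
The final due date is Feb 6, 2020.

Feb 6, 2020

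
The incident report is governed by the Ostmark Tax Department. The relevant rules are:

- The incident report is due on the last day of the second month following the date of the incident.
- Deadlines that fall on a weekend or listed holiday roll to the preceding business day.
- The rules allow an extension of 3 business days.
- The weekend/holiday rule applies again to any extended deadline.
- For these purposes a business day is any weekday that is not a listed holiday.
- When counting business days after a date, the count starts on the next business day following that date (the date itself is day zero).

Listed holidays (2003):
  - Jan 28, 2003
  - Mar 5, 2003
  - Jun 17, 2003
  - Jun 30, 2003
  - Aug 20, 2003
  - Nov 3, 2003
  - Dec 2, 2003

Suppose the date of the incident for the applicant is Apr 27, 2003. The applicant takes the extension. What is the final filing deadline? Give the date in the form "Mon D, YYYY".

2 months after Apr 27, 2003 is June 2003; that month ends on Jun 30, 2003.
Jun 30, 2003 is a listed holiday; the preceding business day is Jun 27, 2003 (Friday).
Applying the 3-business-day extension: 3 business days after Jun 27, 2003 is Jul 3, 2003.
Jul 3, 2003 falls on a Thursday, which is a business day, so no adjustment is needed.
Final deadline: Jul 3, 2003.

Jul 3, 2003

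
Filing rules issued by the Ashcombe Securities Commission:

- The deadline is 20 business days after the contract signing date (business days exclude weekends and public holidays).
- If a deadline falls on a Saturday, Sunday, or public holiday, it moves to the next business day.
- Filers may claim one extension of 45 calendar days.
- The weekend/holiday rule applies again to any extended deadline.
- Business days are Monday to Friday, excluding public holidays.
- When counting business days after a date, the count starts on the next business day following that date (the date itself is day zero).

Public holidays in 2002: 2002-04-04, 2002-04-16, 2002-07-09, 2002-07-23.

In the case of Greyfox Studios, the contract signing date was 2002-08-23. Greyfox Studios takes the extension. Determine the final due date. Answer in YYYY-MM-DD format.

Starting the day after 2002-08-23 and counting 20 business days lands on 2002-09-20.
2002-09-20 is a Friday and not a listed holiday, so it stands.
With the 45-day extension, 2002-09-20 becomes 2002-11-04.
2002-11-04 falls on a Monday, which is a business day, so no adjustment is needed.
Deadline: 2002-11-04.

2002-11-04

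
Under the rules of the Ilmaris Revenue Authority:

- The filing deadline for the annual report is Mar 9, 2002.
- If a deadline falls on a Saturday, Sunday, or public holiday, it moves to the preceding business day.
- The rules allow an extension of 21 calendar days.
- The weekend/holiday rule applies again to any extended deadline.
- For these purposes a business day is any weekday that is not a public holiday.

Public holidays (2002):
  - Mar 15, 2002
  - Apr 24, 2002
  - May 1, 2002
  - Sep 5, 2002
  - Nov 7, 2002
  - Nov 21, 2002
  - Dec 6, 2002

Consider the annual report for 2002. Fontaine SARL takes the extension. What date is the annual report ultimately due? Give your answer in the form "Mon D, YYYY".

The stated deadline is Mar 9, 2002.
Mar 9, 2002 is a Saturday, so it moves to the preceding business day, Mar 8, 2002 (Friday).
The 21-calendar-day extension moves the deadline from Mar 8, 2002 to Mar 29, 2002.
Mar 29, 2002 falls on a Friday, which is a business day, so no adjustment is needed.
Final deadline: Mar 29, 2002.

Mar 29, 2002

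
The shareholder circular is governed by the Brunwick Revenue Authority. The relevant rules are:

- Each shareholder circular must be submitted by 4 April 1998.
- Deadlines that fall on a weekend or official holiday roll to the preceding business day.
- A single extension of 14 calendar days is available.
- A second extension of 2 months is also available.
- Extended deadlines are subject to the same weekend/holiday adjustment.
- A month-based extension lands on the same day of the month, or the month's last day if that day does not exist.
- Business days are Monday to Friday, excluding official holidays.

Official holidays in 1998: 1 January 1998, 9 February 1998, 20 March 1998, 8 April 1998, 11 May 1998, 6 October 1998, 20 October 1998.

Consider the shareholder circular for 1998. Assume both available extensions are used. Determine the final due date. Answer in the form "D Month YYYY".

17 June 1998

Start from the fixed due date, 4 April 1998.
Because 4 April 1998 is a Saturday, the deadline becomes 3 April 1998 (Friday).
Add the 14 calendar-day extension to 3 April 1998: 17 April 1998.
Since 17 April 1998 is a Friday and not a holiday, the date is unchanged.
Applying the 2 months extension: 2 months after 17 April 1998 is 17 June 1998.
17 June 1998 (Wednesday) is already a business day.
The final due date is 17 June 1998.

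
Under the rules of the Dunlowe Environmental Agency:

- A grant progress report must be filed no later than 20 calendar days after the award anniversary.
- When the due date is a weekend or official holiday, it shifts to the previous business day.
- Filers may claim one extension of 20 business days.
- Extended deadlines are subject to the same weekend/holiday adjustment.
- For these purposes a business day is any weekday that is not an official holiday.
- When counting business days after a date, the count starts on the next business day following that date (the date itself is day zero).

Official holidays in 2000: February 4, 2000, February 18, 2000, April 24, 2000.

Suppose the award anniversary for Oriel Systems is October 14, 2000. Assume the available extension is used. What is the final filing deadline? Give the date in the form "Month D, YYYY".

December 1, 2000

Adding 20 calendar days to October 14, 2000 gives November 3, 2000.
November 3, 2000 falls on a Friday, which is a business day, so no adjustment is needed.
The 20-business-day extension runs from November 3, 2000 to December 1, 2000.
Since December 1, 2000 is a Friday and not a holiday, the date is unchanged.
The final due date is December 1, 2000.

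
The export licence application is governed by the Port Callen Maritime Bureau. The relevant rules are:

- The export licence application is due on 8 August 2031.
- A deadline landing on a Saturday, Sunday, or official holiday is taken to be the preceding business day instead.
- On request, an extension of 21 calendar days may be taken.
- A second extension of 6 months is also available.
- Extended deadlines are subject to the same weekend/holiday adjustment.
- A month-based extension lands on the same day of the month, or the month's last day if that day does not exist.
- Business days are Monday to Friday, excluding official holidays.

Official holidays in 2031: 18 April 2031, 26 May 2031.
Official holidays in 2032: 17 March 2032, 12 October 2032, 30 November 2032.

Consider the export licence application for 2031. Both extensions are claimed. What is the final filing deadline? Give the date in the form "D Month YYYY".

Start from the fixed due date, 8 August 2031.
8 August 2031 (Friday) is already a business day.
Applying the 21-calendar-day extension: 8 August 2031 + 21 days = 29 August 2031.
29 August 2031 is a Friday and not a listed holiday, so it stands.
Add 6 months to 29 August 2031: 29 February 2032.
29 February 2032 falls on a Sunday. Rolling to the preceding business day gives 27 February 2032, a Friday.
Deadline: 27 February 2032.

27 February 2032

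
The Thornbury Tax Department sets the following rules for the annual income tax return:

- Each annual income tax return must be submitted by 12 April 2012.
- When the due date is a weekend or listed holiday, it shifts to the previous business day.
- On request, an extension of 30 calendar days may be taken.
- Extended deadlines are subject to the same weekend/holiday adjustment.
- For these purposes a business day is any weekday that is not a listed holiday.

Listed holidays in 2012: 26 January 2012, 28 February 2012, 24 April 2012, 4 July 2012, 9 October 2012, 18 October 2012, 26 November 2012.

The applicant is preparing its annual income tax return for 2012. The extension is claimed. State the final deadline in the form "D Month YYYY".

The statutory due date is 12 April 2012.
Since 12 April 2012 is a Thursday and not a holiday, the date is unchanged.
Applying the 30-calendar-day extension: 12 April 2012 + 30 days = 12 May 2012.
12 May 2012 is a Saturday, so it moves to the preceding business day, 11 May 2012 (Friday).
The final due date is 11 May 2012.

11 May 2012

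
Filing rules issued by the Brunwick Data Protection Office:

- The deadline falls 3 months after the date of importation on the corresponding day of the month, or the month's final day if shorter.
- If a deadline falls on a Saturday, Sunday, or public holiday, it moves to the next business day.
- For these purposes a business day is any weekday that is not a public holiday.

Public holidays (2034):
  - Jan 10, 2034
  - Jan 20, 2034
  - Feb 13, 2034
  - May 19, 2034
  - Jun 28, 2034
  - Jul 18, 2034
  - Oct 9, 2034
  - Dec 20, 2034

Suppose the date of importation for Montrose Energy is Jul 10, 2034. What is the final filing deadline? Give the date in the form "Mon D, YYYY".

Oct 10, 2034

3 months after Jul 10, 2034, on the same day of the month, is Oct 10, 2034.
Oct 10, 2034 (Tuesday) is already a business day.
The final due date is Oct 10, 2034.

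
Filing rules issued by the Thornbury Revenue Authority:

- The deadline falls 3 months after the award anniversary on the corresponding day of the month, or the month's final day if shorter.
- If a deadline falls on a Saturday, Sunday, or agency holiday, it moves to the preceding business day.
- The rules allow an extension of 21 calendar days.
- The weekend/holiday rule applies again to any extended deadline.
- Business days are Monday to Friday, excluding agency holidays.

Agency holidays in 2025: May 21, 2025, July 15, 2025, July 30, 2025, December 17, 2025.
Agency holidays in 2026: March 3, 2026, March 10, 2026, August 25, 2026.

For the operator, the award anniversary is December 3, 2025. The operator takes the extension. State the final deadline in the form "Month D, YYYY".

March 23, 2026

3 months from December 3, 2025 is March 3, 2026.
March 3, 2026 is a listed holiday; the preceding business day is March 2, 2026 (Monday).
The 21-calendar-day extension moves the deadline from March 2, 2026 to March 23, 2026.
Since March 23, 2026 is a Monday and not a holiday, the date is unchanged.
The final due date is March 23, 2026.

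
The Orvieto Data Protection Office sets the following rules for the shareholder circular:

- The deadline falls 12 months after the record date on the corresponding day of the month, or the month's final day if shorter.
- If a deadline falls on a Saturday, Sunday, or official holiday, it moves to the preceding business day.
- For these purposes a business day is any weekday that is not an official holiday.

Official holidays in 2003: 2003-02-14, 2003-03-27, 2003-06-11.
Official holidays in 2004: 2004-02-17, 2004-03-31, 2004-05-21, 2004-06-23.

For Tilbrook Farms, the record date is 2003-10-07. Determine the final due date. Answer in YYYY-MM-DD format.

2004-10-07

12 months after 2003-10-07, on the same day of the month, is 2004-10-07.
2004-10-07 (Thursday) is already a business day.
So the filing is due 2004-10-07.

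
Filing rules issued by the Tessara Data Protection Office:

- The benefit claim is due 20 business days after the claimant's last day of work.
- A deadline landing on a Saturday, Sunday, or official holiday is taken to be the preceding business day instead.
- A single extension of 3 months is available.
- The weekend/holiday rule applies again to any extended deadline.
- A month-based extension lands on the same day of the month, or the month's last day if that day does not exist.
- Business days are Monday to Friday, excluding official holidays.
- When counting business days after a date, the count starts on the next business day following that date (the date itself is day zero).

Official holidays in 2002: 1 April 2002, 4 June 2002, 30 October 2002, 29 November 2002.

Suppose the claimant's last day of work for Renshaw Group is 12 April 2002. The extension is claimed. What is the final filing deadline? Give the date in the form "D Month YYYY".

9 August 2002

20 business days after 12 April 2002, excluding weekends and holidays, is 10 May 2002.
10 May 2002 (Friday) is already a business day.
Applying the 3 months extension: 3 months after 10 May 2002 is 10 August 2002.
Because 10 August 2002 is a Saturday, the deadline becomes 9 August 2002 (Friday).
Final deadline: 9 August 2002.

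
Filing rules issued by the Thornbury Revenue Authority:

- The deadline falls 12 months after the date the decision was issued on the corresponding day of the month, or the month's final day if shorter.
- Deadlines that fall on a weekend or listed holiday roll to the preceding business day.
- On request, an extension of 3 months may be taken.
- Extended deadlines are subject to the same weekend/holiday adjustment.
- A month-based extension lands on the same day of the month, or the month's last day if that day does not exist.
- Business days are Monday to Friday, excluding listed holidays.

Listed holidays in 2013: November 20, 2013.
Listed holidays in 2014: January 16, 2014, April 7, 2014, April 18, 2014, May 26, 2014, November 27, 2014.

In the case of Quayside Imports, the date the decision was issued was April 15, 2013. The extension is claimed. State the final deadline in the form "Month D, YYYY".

12 months from April 15, 2013 is April 15, 2014.
April 15, 2014 falls on a Tuesday, which is a business day, so no adjustment is needed.
The 3 months extension carries April 15, 2014 to July 15, 2014.
Since July 15, 2014 is a Tuesday and not a holiday, the date is unchanged.
So the filing is due July 15, 2014.

July 15, 2014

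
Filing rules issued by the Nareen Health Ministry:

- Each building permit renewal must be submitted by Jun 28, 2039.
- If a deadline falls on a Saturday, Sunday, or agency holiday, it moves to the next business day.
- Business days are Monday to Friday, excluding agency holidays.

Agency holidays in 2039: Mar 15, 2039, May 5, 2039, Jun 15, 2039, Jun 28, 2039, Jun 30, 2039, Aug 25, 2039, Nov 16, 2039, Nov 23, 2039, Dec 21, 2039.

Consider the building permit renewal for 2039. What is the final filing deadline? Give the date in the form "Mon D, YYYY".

The statutory due date is Jun 28, 2039.
Jun 28, 2039 is a listed holiday, so it moves to the next business day, Jun 29, 2039 (Wednesday).
The final due date is Jun 29, 2039.

Jun 29, 2039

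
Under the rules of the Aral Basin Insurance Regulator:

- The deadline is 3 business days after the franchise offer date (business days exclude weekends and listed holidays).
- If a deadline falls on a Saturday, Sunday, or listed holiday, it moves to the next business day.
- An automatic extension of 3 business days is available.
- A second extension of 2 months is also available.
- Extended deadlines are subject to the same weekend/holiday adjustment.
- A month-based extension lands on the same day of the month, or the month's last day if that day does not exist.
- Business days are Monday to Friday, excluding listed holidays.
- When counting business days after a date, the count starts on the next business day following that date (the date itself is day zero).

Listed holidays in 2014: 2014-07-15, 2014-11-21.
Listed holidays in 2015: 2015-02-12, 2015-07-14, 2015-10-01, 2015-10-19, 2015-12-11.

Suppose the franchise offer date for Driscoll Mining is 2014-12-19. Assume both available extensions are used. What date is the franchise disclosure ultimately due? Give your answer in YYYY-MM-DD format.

2015-03-02

3 business days after 2014-12-19, excluding weekends and holidays, is 2014-12-24.
2014-12-24 (Wednesday) is already a business day.
Counting 3 further business days from 2014-12-24 reaches 2014-12-29.
2014-12-29 falls on a Monday, which is a business day, so no adjustment is needed.
Applying the 2 months extension: 2 months after 2014-12-29 is 2015-02-28 (day 29 does not exist in February, so the month's last day is used).
Because 2015-02-28 is a Saturday, the deadline becomes 2015-03-02 (Monday).
The final due date is 2015-03-02.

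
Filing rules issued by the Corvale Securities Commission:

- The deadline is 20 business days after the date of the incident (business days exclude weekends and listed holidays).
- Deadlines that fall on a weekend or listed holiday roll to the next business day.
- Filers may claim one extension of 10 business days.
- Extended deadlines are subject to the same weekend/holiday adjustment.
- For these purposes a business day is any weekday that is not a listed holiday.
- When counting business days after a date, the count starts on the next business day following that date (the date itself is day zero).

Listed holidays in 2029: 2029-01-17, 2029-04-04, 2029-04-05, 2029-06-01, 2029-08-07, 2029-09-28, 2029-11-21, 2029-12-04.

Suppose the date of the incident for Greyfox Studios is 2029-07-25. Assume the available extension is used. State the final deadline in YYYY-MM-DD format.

Counting 20 business days after 2029-07-25 (skipping weekends and listed holidays) reaches 2029-08-23.
2029-08-23 (Thursday) is already a business day.
Applying the 10-business-day extension: 10 business days after 2029-08-23 is 2029-09-06.
Since 2029-09-06 is a Thursday and not a holiday, the date is unchanged.
Final deadline: 2029-09-06.

2029-09-06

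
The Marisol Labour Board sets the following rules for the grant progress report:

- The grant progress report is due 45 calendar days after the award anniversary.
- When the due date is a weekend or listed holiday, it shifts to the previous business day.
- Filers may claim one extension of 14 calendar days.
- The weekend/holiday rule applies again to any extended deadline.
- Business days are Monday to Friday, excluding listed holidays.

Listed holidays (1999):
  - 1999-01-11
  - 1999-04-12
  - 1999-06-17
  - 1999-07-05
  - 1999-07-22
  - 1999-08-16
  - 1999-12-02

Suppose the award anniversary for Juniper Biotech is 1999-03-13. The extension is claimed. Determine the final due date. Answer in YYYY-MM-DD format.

1999-05-11

Trigger date 1999-03-13 + 45 calendar days = 1999-04-27.
1999-04-27 (Tuesday) is already a business day.
Applying the 14-calendar-day extension: 1999-04-27 + 14 days = 1999-05-11.
1999-05-11 (Tuesday) is already a business day.
So the filing is due 1999-05-11.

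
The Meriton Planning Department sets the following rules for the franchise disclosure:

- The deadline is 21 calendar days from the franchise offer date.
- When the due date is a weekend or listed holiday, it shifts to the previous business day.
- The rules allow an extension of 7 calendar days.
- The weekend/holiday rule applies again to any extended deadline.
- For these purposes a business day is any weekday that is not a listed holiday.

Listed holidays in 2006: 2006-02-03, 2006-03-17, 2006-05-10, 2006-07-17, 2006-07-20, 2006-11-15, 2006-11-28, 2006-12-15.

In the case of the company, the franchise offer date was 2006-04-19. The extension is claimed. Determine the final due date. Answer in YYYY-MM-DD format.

2006-05-16

Trigger date 2006-04-19 + 21 calendar days = 2006-05-10.
2006-05-10 is a listed holiday, so it moves to the preceding business day, 2006-05-09 (Tuesday).
Applying the 7-calendar-day extension: 2006-05-09 + 7 days = 2006-05-16.
2006-05-16 (Tuesday) is already a business day.
Final deadline: 2006-05-16.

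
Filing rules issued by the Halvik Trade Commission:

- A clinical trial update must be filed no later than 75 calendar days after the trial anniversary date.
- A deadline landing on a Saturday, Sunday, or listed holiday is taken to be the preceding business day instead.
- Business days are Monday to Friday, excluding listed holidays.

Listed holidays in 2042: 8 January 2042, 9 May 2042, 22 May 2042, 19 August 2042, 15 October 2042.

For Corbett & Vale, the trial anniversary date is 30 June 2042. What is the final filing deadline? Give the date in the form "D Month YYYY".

12 September 2042

75 calendar days after 30 June 2042 is 13 September 2042.
13 September 2042 is a Saturday, so it moves to the preceding business day, 12 September 2042 (Friday).
So the filing is due 12 September 2042.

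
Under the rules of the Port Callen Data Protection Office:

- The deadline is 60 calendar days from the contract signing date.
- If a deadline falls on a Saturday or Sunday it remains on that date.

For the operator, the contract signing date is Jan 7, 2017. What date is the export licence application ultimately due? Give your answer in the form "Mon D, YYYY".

60 calendar days after Jan 7, 2017 is Mar 8, 2017.
Mar 8, 2017 is a Wednesday; no weekend or holiday adjustment applies.
The final due date is Mar 8, 2017.

Mar 8, 2017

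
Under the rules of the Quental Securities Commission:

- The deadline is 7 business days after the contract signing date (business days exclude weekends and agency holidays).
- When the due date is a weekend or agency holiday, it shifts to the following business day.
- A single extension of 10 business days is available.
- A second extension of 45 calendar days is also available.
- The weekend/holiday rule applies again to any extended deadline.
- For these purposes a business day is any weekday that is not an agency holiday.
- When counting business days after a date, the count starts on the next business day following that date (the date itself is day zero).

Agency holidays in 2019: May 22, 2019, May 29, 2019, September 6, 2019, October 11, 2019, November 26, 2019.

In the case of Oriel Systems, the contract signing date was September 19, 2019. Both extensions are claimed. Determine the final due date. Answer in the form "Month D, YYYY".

Starting the day after September 19, 2019 and counting 7 business days lands on September 30, 2019.
September 30, 2019 (Monday) is already a business day.
Counting 10 further business days from September 30, 2019 reaches October 15, 2019.
October 15, 2019 is a Tuesday and not a listed holiday, so it stands.
With the 45-day extension, October 15, 2019 becomes November 29, 2019.
November 29, 2019 (Friday) is already a business day.
Final deadline: November 29, 2019.

November 29, 2019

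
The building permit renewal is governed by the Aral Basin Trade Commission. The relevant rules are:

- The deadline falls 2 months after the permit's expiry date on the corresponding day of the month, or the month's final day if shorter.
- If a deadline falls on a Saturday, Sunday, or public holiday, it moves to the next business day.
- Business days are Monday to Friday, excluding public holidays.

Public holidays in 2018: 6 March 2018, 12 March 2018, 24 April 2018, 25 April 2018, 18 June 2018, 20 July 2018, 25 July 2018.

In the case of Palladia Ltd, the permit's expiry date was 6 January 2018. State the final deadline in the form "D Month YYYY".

2 months from 6 January 2018 is 6 March 2018.
6 March 2018 is a listed holiday; the next business day is 7 March 2018 (Wednesday).
So the filing is due 7 March 2018.

7 March 2018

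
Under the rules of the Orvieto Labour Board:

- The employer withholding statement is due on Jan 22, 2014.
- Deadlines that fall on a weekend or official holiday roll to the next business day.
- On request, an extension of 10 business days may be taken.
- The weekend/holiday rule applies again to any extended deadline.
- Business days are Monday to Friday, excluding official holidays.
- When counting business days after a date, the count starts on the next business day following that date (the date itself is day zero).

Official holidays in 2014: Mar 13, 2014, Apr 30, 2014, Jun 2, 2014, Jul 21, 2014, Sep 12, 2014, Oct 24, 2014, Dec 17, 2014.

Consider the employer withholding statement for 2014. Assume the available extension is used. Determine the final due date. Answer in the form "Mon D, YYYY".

Feb 5, 2014

The statutory due date is Jan 22, 2014.
Jan 22, 2014 is a Wednesday and not a listed holiday, so it stands.
The 10-business-day extension runs from Jan 22, 2014 to Feb 5, 2014.
Feb 5, 2014 is a Wednesday and not a listed holiday, so it stands.
The final due date is Feb 5, 2014.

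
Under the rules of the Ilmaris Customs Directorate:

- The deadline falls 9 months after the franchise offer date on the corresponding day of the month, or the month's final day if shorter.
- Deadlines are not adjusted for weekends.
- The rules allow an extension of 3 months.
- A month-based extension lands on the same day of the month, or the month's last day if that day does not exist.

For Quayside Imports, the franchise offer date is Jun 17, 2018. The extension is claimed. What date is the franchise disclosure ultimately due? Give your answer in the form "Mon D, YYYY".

Jun 17, 2019

9 months after Jun 17, 2018, on the same day of the month, is Mar 17, 2019.
No adjustment is made for weekends or holidays, so Mar 17, 2019 stands.
Add 3 months to Mar 17, 2019: Jun 17, 2019.
Jun 17, 2019 is a Monday; no weekend or holiday adjustment applies.
The final due date is Jun 17, 2019.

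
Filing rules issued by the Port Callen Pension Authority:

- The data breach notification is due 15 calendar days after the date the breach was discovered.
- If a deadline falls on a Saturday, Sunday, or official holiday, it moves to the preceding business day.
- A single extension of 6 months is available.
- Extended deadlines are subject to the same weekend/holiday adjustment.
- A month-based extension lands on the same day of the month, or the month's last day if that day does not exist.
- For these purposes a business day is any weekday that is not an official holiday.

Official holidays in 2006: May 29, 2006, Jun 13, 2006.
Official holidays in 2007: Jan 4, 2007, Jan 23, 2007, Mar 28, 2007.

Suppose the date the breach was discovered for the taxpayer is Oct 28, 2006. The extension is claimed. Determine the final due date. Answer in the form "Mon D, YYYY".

May 10, 2007

15 calendar days after Oct 28, 2006 is Nov 12, 2006.
Nov 12, 2006 is a Sunday, so it moves to the preceding business day, Nov 10, 2006 (Friday).
The 6 months extension carries Nov 10, 2006 to May 10, 2007.
May 10, 2007 (Thursday) is already a business day.
The final due date is May 10, 2007.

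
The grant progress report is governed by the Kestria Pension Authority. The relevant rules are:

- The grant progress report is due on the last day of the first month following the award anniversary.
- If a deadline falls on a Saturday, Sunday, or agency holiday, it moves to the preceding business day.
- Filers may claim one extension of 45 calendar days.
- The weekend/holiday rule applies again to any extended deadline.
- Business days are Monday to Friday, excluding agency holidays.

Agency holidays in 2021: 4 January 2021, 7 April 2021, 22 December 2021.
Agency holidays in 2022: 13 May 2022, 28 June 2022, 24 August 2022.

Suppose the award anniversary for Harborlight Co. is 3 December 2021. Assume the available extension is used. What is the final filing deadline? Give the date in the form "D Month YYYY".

17 March 2022

The first month after 3 December 2021 is January 2022, whose last day is 31 January 2022.
31 January 2022 falls on a Monday, which is a business day, so no adjustment is needed.
Add the 45 calendar-day extension to 31 January 2022: 17 March 2022.
17 March 2022 is a Thursday and not a listed holiday, so it stands.
Deadline: 17 March 2022.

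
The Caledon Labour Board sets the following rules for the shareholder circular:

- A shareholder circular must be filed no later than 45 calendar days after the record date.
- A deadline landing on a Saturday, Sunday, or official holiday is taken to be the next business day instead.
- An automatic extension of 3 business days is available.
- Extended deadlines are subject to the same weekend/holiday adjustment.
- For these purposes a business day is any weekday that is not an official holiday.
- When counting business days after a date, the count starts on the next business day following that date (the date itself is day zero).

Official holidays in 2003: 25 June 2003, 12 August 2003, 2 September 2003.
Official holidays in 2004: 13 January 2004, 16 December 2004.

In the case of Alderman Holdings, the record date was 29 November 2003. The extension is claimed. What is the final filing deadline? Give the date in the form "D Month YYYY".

45 calendar days after 29 November 2003 is 13 January 2004.
Because 13 January 2004 is a listed holiday, the deadline becomes 14 January 2004 (Wednesday).
Counting 3 further business days from 14 January 2004 reaches 19 January 2004.
19 January 2004 falls on a Monday, which is a business day, so no adjustment is needed.
Final deadline: 19 January 2004.

19 January 2004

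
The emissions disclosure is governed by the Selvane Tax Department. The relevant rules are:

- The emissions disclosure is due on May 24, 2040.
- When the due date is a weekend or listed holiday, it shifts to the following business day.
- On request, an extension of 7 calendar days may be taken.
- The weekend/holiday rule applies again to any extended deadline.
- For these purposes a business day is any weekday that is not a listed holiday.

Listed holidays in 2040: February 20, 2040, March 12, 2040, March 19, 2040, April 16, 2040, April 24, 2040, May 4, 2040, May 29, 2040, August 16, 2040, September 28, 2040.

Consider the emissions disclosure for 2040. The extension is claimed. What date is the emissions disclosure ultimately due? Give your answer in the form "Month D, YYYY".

May 31, 2040

The statutory due date is May 24, 2040.
Since May 24, 2040 is a Thursday and not a holiday, the date is unchanged.
Applying the 7-calendar-day extension: May 24, 2040 + 7 days = May 31, 2040.
May 31, 2040 (Thursday) is already a business day.
Deadline: May 31, 2040.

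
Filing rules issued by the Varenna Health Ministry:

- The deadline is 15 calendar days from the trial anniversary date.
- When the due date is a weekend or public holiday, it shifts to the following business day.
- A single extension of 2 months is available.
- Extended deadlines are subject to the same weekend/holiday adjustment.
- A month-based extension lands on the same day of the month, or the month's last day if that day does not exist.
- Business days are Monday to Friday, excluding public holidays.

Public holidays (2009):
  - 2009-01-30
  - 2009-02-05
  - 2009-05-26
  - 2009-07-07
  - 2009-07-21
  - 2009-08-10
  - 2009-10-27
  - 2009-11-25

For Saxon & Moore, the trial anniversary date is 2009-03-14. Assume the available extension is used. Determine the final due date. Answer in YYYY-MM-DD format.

2009-06-01

Trigger date 2009-03-14 + 15 calendar days = 2009-03-29.
2009-03-29 is a Sunday, so it moves to the next business day, 2009-03-30 (Monday).
The 2 months extension carries 2009-03-30 to 2009-05-30.
2009-05-30 is a Saturday; the next business day is 2009-06-01 (Monday).
Final deadline: 2009-06-01.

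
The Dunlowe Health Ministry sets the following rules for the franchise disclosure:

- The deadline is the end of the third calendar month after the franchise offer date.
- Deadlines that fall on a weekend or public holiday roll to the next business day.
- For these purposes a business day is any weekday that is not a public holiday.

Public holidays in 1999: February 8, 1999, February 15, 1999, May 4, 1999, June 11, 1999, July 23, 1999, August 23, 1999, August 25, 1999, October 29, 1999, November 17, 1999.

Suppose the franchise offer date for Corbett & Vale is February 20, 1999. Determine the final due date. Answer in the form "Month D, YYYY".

May 31, 1999

3 months after February 20, 1999 falls in May 1999; the last day of that month is May 31, 1999.
May 31, 1999 falls on a Monday, which is a business day, so no adjustment is needed.
Final deadline: May 31, 1999.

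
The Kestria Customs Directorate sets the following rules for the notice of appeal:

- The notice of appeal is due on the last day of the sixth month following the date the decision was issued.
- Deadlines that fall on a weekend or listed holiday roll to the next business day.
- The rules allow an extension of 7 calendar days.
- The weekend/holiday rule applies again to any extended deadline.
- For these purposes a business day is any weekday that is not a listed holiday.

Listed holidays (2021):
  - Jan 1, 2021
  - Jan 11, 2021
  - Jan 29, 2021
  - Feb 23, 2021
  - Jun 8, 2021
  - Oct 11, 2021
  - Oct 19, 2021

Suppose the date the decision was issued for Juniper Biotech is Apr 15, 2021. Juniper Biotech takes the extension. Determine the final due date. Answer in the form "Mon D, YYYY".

Nov 8, 2021

The sixth month after Apr 15, 2021 is October 2021, whose last day is Oct 31, 2021.
Oct 31, 2021 falls on a Sunday. Rolling to the next business day gives Nov 1, 2021, a Monday.
With the 7-day extension, Nov 1, 2021 becomes Nov 8, 2021.
Nov 8, 2021 falls on a Monday, which is a business day, so no adjustment is needed.
Deadline: Nov 8, 2021.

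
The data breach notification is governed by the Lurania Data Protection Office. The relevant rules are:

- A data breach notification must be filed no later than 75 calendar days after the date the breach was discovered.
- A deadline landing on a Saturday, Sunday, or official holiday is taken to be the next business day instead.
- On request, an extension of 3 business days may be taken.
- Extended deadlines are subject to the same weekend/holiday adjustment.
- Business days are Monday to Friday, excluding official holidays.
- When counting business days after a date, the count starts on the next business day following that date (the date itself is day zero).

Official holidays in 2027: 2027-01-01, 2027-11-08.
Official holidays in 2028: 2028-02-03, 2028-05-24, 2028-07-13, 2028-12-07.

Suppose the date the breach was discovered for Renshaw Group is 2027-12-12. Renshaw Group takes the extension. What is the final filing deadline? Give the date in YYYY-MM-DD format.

2028-03-01

75 calendar days after 2027-12-12 is 2028-02-25.
Since 2028-02-25 is a Friday and not a holiday, the date is unchanged.
Applying the 3-business-day extension: 3 business days after 2028-02-25 is 2028-03-01.
Since 2028-03-01 is a Wednesday and not a holiday, the date is unchanged.
Final deadline: 2028-03-01.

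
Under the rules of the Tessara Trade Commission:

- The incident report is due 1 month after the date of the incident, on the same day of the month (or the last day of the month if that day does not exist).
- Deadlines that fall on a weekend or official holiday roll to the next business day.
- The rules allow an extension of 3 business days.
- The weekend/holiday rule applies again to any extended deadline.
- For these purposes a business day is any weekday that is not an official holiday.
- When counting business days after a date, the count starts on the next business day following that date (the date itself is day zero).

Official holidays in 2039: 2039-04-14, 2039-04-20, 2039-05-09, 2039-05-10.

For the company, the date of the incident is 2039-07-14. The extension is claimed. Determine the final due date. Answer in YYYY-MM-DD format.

2039-08-18

1 month after 2039-07-14, on the same day of the month, is 2039-08-14.
2039-08-14 falls on a Sunday. Rolling to the next business day gives 2039-08-15, a Monday.
Counting 3 further business days from 2039-08-15 reaches 2039-08-18.
2039-08-18 is a Thursday and not a listed holiday, so it stands.
Deadline: 2039-08-18.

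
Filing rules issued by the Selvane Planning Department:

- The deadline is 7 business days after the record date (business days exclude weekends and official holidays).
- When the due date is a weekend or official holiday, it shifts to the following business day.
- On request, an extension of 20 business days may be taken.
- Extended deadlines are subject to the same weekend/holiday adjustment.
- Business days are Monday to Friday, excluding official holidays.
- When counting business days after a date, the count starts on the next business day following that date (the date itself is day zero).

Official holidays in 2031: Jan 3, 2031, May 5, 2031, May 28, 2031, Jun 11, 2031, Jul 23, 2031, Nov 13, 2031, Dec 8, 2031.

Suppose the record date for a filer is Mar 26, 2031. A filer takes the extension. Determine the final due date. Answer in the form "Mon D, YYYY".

Counting 7 business days after Mar 26, 2031 (skipping weekends and listed holidays) reaches Apr 4, 2031.
Apr 4, 2031 is a Friday and not a listed holiday, so it stands.
Counting 20 further business days from Apr 4, 2031 reaches May 2, 2031.
May 2, 2031 falls on a Friday, which is a business day, so no adjustment is needed.
So the filing is due May 2, 2031.

May 2, 2031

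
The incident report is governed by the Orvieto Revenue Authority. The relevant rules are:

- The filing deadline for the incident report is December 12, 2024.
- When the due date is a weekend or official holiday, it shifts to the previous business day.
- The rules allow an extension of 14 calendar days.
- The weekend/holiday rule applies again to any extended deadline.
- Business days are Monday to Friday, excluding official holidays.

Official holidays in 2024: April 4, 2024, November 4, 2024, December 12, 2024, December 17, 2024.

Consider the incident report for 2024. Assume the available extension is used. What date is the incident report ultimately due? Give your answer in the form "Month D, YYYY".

The stated deadline is December 12, 2024.
Because December 12, 2024 is a listed holiday, the deadline becomes December 11, 2024 (Wednesday).
Add the 14 calendar-day extension to December 11, 2024: December 25, 2024.
December 25, 2024 (Wednesday) is already a business day.
Final deadline: December 25, 2024.

December 25, 2024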